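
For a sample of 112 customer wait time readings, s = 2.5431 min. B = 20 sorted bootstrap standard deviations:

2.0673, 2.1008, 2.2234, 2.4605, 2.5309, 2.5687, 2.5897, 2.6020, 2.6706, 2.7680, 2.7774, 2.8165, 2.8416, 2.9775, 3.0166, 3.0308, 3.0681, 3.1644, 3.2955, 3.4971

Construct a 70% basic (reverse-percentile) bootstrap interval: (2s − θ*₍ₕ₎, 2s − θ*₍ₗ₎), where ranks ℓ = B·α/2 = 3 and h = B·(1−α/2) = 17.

(2.0181, 2.8628)

Percentile endpoints at ranks 3 and 17: θ*₍3₎ = 2.2234, θ*₍17₎ = 3.0681.
Basic interval reflects these around s:
  lower = 2 × 2.5431 − 3.0681 = 2.0181
  upper = 2 × 2.5431 − 2.2234 = 2.8628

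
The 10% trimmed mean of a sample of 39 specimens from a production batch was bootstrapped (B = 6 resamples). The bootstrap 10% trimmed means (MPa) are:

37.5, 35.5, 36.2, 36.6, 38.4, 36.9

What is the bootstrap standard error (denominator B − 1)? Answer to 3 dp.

SE* = 1.013

Bootstrap SE is the standard deviation of the 6 replicate 10% trimmed means.
Mean of replicates: (37.5 + 35.5 + 36.2 + 36.6 + 38.4 + 36.9) / 6 = 221.1000 / 6 = 36.8500
Sum of squared deviations: (+0.6500)² + (−1.3500)² + (−0.6500)² + (−0.2500)² + (+1.5500)² + (+0.0500)² = 5.1350
Variance = 5.1350 / 5 = 1.0270
SE* = √1.0270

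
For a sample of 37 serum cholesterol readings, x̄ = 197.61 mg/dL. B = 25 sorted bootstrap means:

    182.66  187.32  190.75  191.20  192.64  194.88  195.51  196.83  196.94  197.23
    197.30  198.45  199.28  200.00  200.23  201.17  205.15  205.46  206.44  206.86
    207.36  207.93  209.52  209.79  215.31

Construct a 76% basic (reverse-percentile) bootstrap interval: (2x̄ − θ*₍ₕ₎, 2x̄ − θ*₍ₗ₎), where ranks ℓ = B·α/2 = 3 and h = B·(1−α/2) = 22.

Percentile endpoints at ranks 3 and 22: θ*₍3₎ = 190.75, θ*₍22₎ = 207.93.
Basic interval reflects these around x̄:
  lower = 2 × 197.61 − 207.93 = 187.29
  upper = 2 × 197.61 − 190.75 = 204.47

(187.29, 204.47)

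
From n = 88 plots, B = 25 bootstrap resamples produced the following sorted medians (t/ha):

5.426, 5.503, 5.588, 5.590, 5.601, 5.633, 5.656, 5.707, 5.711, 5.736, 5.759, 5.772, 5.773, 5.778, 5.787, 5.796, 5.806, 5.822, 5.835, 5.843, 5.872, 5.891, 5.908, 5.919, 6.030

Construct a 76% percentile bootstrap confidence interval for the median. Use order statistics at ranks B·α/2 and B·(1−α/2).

α = 0.24; lower rank = 25 × 0.120 = 3; upper rank = 25 × 0.880 = 22.
The 3rd smallest replicate is 5.588; the 22nd is 5.891.

(5.588, 5.891)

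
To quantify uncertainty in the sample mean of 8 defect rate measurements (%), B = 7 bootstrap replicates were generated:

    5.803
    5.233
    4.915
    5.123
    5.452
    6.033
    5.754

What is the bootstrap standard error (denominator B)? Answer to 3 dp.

Bootstrap SE is the standard deviation of the 7 replicate means.
Mean of replicates: (5.803 + 5.233 + 4.915 + 5.123 + 5.452 + 6.033 + 5.754) / 7 = 38.3130 / 7 = 5.4733
Sum of squared deviations: (+0.3297)² + (−0.2403)² + (−0.5583)² + (−0.3503)² + (−0.0213)² + (+0.5597)² + (+0.2807)² = 0.9934
Variance = 0.9934 / 7 = 0.1419
SE* = √0.1419

SE* = 0.377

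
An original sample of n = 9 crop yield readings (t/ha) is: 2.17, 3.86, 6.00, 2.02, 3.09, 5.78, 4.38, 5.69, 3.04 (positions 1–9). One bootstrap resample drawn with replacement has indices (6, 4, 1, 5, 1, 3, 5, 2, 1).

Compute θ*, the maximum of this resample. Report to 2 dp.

θ* = 6.00

Resample values: 5.78, 2.02, 2.17, 3.09, 2.17, 6.00, 3.09, 3.86, 2.17.
Maximum = 6.00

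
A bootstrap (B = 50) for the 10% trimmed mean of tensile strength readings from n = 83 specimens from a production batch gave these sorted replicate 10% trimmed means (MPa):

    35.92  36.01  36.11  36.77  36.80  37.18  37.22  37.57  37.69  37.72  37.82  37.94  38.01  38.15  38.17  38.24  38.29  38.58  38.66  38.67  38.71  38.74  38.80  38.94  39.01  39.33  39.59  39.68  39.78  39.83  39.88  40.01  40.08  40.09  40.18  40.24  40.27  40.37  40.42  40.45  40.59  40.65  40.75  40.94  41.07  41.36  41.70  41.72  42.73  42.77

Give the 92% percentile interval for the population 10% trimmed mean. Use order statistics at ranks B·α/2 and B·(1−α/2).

(36.01, 41.72)

α = 0.08; lower rank = 50 × 0.040 = 2; upper rank = 50 × 0.960 = 48.
The 2nd smallest replicate is 36.01; the 48th is 41.72.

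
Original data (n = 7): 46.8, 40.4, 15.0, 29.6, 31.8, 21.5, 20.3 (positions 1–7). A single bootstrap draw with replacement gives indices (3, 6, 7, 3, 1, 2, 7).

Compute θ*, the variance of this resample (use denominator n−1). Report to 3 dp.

Resample values: 15.0, 21.5, 20.3, 15.0, 46.8, 40.4, 20.3.
Mean = 25.6143; sum of squared deviations = 966.1886
s² = 966.1886 / 6 = 161.0314

θ* = 161.031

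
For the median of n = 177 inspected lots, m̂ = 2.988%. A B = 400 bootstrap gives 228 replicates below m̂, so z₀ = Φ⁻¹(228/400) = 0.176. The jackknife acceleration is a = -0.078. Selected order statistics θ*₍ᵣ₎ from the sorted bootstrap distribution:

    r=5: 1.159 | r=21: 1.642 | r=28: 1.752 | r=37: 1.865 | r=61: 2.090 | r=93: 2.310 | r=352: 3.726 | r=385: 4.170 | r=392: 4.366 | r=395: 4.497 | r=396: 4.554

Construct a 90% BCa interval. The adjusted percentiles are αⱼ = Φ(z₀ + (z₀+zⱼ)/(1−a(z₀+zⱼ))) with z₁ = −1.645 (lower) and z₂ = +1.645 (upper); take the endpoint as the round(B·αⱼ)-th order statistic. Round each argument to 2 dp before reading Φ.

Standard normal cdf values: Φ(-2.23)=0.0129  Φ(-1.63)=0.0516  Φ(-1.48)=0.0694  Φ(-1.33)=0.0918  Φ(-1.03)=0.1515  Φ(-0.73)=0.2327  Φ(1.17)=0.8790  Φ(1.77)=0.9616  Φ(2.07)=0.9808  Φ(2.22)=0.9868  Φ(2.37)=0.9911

Lower: z₀ + z₁ = 0.176 + (-1.645) = -1.469; 1 − a(z₀+z₁) = 1 − (-0.078)(-1.469) = 0.8854; argument = 0.176 + (-1.469)/0.8854 = -1.4831 → -1.48.
α₁ = Φ(-1.48) = 0.0694; rank = round(400 × 0.0694) = 28; θ*₍28₎ = 1.752.
Upper: z₀ + z₂ = 1.821; 1 − a(z₀+z₂) = 1.1420; argument = 1.7705 → 1.77; α₂ = 0.9616; rank = 385; θ*₍385₎ = 4.170.

(1.752, 4.170)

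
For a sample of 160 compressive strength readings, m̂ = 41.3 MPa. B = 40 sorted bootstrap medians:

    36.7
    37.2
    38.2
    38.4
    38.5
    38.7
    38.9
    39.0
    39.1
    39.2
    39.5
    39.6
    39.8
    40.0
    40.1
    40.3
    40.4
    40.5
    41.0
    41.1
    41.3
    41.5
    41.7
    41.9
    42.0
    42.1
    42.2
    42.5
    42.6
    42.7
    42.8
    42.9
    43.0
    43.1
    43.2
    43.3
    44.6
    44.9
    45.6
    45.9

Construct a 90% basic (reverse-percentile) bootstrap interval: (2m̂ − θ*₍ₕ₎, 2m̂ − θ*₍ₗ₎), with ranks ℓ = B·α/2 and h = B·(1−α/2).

(37.7, 45.4)

Percentile endpoints at ranks 2 and 38: θ*₍2₎ = 37.2, θ*₍38₎ = 44.9.
Basic interval reflects these around m̂:
  lower = 2 × 41.3 − 44.9 = 37.7
  upper = 2 × 41.3 − 37.2 = 45.4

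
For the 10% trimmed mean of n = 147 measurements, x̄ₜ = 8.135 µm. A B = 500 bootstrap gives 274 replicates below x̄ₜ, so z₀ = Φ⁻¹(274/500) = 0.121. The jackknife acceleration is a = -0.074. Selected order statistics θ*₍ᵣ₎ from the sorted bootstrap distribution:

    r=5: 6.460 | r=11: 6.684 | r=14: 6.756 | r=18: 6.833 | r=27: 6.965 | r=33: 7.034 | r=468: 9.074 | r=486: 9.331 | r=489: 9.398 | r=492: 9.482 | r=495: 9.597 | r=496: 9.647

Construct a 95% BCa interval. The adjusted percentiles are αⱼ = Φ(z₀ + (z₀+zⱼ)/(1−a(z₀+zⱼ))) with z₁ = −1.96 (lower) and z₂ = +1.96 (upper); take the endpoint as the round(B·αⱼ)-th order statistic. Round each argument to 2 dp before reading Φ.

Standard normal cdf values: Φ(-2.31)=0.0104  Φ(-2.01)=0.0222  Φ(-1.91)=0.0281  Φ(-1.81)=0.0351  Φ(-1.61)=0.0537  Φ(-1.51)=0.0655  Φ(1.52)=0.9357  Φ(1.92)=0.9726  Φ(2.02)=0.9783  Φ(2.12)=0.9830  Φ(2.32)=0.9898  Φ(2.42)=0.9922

(6.684, 9.331)

Lower: z₀ + z₁ = 0.121 + (-1.960) = -1.839; 1 − a(z₀+z₁) = 1 − (-0.074)(-1.839) = 0.8639; argument = 0.121 + (-1.839)/0.8639 = -2.0077 → -2.01.
α₁ = Φ(-2.01) = 0.0222; rank = round(500 × 0.0222) = 11; θ*₍11₎ = 6.684.
Upper: z₀ + z₂ = 2.081; 1 − a(z₀+z₂) = 1.1540; argument = 1.9243 → 1.92; α₂ = 0.9726; rank = 486; θ*₍486₎ = 9.331.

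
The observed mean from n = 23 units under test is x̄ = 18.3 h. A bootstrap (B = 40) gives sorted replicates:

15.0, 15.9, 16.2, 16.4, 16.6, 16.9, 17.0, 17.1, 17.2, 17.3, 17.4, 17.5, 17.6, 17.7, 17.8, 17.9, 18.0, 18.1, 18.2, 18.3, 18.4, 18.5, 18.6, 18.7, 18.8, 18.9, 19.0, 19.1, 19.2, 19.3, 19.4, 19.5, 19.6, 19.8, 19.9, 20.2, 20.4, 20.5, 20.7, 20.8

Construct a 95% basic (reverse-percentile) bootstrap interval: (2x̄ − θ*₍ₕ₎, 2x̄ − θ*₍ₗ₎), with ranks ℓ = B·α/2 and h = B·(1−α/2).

(15.9, 21.6)

Percentile endpoints at ranks 1 and 39: θ*₍1₎ = 15.0, θ*₍39₎ = 20.7.
Basic interval reflects these around x̄:
  lower = 2 × 18.3 − 20.7 = 15.9
  upper = 2 × 18.3 − 15.0 = 21.6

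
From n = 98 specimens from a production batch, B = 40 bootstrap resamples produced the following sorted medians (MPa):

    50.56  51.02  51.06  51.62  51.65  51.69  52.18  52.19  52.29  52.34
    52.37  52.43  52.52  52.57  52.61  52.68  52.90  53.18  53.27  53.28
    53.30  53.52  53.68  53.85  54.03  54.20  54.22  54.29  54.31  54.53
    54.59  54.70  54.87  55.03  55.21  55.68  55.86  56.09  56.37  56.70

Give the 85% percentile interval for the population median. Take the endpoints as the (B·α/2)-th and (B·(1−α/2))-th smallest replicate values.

α = 0.15; lower rank = 40 × 0.075 = 3; upper rank = 40 × 0.925 = 37.
The 3rd smallest replicate is 51.06; the 37th is 55.86.

(51.06, 55.86)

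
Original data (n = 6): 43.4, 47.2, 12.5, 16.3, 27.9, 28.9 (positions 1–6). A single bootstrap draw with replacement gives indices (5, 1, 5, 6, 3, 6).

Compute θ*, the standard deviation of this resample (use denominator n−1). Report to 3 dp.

θ* = 9.784

Resample values: 27.9, 43.4, 27.9, 28.9, 12.5, 28.9.
Mean = 28.2500; sum of squared deviations = 478.6750
s² = 478.6750 / 5 = 95.7350
s = √95.7350 = 9.784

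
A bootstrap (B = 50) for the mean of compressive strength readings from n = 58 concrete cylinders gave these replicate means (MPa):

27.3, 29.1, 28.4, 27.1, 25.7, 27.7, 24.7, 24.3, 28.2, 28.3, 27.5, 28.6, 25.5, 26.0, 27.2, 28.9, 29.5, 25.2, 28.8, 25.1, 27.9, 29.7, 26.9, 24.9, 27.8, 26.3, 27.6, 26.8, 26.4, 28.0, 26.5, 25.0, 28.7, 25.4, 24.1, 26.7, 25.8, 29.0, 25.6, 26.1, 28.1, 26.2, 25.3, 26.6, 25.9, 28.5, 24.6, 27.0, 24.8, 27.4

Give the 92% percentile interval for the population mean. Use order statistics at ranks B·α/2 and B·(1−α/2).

(24.3, 29.1)

Sorted replicates: 24.1, 24.3, 24.6, 24.7, 24.8, 24.9, 25.0, 25.1, 25.2, 25.3, 25.4, 25.5, 25.6, 25.7, 25.8, 25.9, 26.0, 26.1, 26.2, 26.3, 26.4, 26.5, 26.6, 26.7, 26.8, 26.9, 27.0, 27.1, 27.2, 27.3, 27.4, 27.5, 27.6, 27.7, 27.8, 27.9, 28.0, 28.1, 28.2, 28.3, 28.4, 28.5, 28.6, 28.7, 28.8, 28.9, 29.0, 29.1, 29.5, 29.7
α = 0.08; lower rank = 50 × 0.040 = 2; upper rank = 50 × 0.960 = 48.
The 2nd smallest replicate is 24.3; the 48th is 29.1.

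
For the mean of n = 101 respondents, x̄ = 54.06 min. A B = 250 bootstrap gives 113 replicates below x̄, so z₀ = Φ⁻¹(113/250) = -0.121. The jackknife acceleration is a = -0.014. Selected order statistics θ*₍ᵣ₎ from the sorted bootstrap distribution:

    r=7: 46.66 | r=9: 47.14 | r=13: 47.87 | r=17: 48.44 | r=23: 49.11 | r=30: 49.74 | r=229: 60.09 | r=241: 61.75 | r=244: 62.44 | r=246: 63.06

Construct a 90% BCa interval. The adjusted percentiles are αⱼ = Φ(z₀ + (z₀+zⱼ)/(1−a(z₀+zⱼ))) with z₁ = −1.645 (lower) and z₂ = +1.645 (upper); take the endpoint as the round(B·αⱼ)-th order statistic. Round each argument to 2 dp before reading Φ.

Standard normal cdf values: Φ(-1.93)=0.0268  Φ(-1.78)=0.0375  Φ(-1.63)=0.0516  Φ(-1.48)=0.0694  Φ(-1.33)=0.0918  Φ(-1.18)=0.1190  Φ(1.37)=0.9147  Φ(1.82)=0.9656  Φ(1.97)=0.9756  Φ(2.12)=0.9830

Lower: z₀ + z₁ = -0.121 + (-1.645) = -1.766; 1 − a(z₀+z₁) = 1 − (-0.014)(-1.766) = 0.9753; argument = -0.121 + (-1.766)/0.9753 = -1.9318 → -1.93.
α₁ = Φ(-1.93) = 0.0268; rank = round(250 × 0.0268) = 7; θ*₍7₎ = 46.66.
Upper: z₀ + z₂ = 1.524; 1 − a(z₀+z₂) = 1.0213; argument = 1.3712 → 1.37; α₂ = 0.9147; rank = 229; θ*₍229₎ = 60.09.

(46.66, 60.09)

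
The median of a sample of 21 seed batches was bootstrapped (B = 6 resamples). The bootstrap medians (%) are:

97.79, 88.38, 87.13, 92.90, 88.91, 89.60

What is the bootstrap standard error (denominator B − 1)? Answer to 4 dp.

Bootstrap SE is the standard deviation of the 6 replicate medians.
Mean of replicates: (97.79 + 88.38 + 87.13 + 92.90 + 88.91 + 89.60) / 6 = 544.71000 / 6 = 90.78500
Sum of squared deviations: (+7.00500)² + (−2.40500)² + (−3.65500)² + (+2.11500)² + (−1.87500)² + (−1.18500)² = 77.60615
Variance = 77.60615 / 5 = 15.52123
SE* = √15.52123

SE* = 3.9397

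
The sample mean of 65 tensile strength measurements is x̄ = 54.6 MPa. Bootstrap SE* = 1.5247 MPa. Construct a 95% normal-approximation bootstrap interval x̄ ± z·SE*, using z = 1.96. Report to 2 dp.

(51.61, 57.59)

Margin = 1.96 × 1.5247 = 2.988
Interval: 54.6 ± 2.988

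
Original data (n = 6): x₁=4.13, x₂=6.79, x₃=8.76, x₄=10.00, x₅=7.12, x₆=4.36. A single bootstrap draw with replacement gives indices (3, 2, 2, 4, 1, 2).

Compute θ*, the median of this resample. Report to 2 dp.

Resample values: 8.76, 6.79, 6.79, 10.00, 4.13, 6.79.
Sorted: 4.13, 6.79, 6.79, 6.79, 8.76, 10.00
Median = average of the two middle values = 6.79

θ* = 6.79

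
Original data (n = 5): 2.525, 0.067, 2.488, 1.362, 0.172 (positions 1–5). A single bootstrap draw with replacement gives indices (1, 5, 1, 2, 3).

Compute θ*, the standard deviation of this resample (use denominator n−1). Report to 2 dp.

θ* = 1.31

Resample values: 2.525, 0.172, 2.525, 0.067, 2.488.
Mean = 1.5554; sum of squared deviations = 6.8791
s² = 6.8791 / 4 = 1.7198
s = √1.7198 = 1.31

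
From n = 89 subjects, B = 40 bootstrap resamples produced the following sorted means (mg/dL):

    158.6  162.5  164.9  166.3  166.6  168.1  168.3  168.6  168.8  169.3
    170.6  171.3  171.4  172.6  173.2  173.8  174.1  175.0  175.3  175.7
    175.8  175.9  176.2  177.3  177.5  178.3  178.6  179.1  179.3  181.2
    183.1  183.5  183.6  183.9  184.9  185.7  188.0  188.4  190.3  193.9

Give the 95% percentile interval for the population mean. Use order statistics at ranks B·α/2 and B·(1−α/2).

α = 0.05; lower rank = 40 × 0.025 = 1; upper rank = 40 × 0.975 = 39.
The 1st smallest replicate is 158.6; the 39th is 190.3.

(158.6, 190.3)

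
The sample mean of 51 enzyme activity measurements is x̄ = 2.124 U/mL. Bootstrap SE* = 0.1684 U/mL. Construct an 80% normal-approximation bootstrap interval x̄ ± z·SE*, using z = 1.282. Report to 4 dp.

Margin = 1.282 × 0.1684 = 0.21589
Interval: 2.124 ± 0.21589

(1.9081, 2.3399)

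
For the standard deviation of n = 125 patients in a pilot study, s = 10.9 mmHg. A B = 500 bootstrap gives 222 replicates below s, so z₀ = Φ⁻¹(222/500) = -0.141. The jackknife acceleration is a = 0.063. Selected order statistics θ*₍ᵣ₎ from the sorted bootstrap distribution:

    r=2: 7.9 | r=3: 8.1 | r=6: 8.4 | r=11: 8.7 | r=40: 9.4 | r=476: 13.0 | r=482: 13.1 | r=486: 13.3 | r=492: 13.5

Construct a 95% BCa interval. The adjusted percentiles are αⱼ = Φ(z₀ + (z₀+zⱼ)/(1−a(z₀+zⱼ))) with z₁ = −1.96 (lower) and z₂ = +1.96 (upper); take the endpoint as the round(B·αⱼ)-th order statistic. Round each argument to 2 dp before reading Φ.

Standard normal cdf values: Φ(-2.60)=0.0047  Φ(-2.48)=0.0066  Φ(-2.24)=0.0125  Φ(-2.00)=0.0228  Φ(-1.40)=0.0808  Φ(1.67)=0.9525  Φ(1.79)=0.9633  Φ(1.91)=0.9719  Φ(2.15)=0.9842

(8.7, 13.3)

Lower: z₀ + z₁ = -0.141 + (-1.960) = -2.101; 1 − a(z₀+z₁) = 1 − (0.063)(-2.101) = 1.1324; argument = -0.141 + (-2.101)/1.1324 = -1.9964 → -2.00.
α₁ = Φ(-2.00) = 0.0228; rank = round(500 × 0.0228) = 11; θ*₍11₎ = 8.7.
Upper: z₀ + z₂ = 1.819; 1 − a(z₀+z₂) = 0.8854; argument = 1.9134 → 1.91; α₂ = 0.9719; rank = 486; θ*₍486₎ = 13.3.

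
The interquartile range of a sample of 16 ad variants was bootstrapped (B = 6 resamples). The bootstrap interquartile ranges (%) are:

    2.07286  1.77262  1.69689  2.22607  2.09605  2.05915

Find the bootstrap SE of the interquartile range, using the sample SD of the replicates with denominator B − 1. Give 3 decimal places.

Bootstrap SE is the standard deviation of the 6 replicate interquartile ranges.
Mean of replicates: (2.07286 + 1.77262 + 1.69689 + 2.22607 + 2.09605 + 2.05915) / 6 = 11.923640 / 6 = 1.987273
Sum of squared deviations: (+0.085587)² + (−0.214653)² + (−0.290383)² + (+0.238797)² + (+0.108777)² + (+0.071877)² = 0.211746
Variance = 0.211746 / 5 = 0.042349
SE* = √0.042349

SE* = 0.206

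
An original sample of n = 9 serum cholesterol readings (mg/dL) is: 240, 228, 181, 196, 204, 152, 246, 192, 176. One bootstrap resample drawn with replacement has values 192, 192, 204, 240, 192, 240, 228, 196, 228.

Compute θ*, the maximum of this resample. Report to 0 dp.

Maximum = 240

θ* = 240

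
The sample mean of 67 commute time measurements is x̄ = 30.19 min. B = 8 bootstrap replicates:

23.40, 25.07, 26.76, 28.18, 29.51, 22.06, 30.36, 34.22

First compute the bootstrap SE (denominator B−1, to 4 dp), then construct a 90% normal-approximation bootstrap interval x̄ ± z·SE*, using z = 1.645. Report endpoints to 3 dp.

Mean of replicates = 27.4450; sum of squared deviations = 110.6724; SE* = √(110.6724/7) = 3.9762
Margin = 1.645 × 3.9762 = 6.5408
Interval: 30.19 ± 6.5408

(23.649, 36.731)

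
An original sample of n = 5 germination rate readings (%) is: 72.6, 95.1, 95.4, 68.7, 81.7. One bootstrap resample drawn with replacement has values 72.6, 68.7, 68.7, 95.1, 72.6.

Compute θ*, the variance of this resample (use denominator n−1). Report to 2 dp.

Mean = 75.5400; sum of squared deviations = 493.4520
s² = 493.4520 / 4 = 123.3630

θ* = 123.36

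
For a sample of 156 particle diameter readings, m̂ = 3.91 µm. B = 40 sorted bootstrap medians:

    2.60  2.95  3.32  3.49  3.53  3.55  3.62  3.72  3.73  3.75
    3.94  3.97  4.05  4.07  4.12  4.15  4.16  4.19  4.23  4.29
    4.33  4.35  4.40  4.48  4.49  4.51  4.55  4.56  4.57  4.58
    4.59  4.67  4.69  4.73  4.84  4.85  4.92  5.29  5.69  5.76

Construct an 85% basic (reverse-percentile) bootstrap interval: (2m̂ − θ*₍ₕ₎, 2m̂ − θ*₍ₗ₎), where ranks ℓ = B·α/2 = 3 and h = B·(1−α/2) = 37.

Percentile endpoints at ranks 3 and 37: θ*₍3₎ = 3.32, θ*₍37₎ = 4.92.
Basic interval reflects these around m̂:
  lower = 2 × 3.91 − 4.92 = 2.90
  upper = 2 × 3.91 − 3.32 = 4.50

(2.90, 4.50)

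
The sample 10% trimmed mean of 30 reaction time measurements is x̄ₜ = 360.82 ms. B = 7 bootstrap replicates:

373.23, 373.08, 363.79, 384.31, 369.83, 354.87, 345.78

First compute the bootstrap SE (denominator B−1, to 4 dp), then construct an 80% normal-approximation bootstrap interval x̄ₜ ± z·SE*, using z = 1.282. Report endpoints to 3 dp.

Mean of replicates = 366.4129; sum of squared deviations = 988.7405; SE* = √(988.7405/6) = 12.8371
Margin = 1.282 × 12.8371 = 16.4572
Interval: 360.82 ± 16.4572

(344.363, 377.277)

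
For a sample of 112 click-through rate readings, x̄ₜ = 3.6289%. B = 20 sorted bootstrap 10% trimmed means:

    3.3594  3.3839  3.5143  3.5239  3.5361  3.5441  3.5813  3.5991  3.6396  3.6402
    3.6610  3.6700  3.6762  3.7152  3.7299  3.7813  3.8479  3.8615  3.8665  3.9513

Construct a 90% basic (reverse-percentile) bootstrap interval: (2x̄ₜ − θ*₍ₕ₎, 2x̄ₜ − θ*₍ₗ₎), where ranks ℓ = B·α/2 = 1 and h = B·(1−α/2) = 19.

(3.3913, 3.8984)

Percentile endpoints at ranks 1 and 19: θ*₍1₎ = 3.3594, θ*₍19₎ = 3.8665.
Basic interval reflects these around x̄ₜ:
  lower = 2 × 3.6289 − 3.8665 = 3.3913
  upper = 2 × 3.6289 − 3.3594 = 3.8984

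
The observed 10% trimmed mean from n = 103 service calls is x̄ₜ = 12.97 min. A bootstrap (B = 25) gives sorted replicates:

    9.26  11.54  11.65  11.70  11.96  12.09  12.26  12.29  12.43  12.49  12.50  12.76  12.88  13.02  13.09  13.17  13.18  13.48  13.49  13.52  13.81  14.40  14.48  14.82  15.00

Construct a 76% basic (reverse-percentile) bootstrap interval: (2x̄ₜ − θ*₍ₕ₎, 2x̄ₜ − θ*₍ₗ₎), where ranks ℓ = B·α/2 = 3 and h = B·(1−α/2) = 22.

(11.54, 14.29)

Percentile endpoints at ranks 3 and 22: θ*₍3₎ = 11.65, θ*₍22₎ = 14.40.
Basic interval reflects these around x̄ₜ:
  lower = 2 × 12.97 − 14.40 = 11.54
  upper = 2 × 12.97 − 11.65 = 14.29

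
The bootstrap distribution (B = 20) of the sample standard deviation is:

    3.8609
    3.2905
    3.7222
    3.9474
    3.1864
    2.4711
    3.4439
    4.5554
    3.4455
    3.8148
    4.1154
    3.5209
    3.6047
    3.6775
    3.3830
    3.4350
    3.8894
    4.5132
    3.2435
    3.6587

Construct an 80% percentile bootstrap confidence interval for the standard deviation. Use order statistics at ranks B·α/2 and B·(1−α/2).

Sorted replicates: 2.4711, 3.1864, 3.2435, 3.2905, 3.3830, 3.4350, 3.4439, 3.4455, 3.5209, 3.6047, 3.6587, 3.6775, 3.7222, 3.8148, 3.8609, 3.8894, 3.9474, 4.1154, 4.5132, 4.5554
α = 0.20; lower rank = 20 × 0.100 = 2; upper rank = 20 × 0.900 = 18.
The 2nd smallest replicate is 3.1864; the 18th is 4.1154.

(3.1864, 4.1154)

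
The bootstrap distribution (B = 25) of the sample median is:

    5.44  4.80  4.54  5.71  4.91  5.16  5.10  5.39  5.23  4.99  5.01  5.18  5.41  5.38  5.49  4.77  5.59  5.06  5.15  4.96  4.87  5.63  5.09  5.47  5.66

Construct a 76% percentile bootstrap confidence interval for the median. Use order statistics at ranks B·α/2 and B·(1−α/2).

Sorted replicates: 4.54, 4.77, 4.80, 4.87, 4.91, 4.96, 4.99, 5.01, 5.06, 5.09, 5.10, 5.15, 5.16, 5.18, 5.23, 5.38, 5.39, 5.41, 5.44, 5.47, 5.49, 5.59, 5.63, 5.66, 5.71
α = 0.24; lower rank = 25 × 0.120 = 3; upper rank = 25 × 0.880 = 22.
The 3rd smallest replicate is 4.80; the 22nd is 5.59.

(4.80, 5.59)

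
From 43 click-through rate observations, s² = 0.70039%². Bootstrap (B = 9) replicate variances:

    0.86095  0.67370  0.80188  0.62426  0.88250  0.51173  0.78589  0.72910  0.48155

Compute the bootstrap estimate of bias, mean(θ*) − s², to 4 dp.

bias = +0.0053

mean(θ*) = (0.86095 + 0.67370 + 0.80188 + 0.62426 + 0.88250 + 0.51173 + 0.78589 + 0.72910 + 0.48155) / 9 = 0.70573
bias = 0.70573 − 0.70039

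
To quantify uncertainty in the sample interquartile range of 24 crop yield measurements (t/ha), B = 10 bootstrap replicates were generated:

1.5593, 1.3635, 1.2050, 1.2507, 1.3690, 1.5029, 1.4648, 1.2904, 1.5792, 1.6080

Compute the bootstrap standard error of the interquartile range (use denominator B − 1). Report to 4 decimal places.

Bootstrap SE is the standard deviation of the 10 replicate interquartile ranges.
Mean of replicates: (1.5593 + 1.3635 + 1.2050 + 1.2507 + 1.3690 + 1.5029 + 1.4648 + 1.2904 + 1.5792 + 1.6080) / 10 = 14.19280 / 10 = 1.41928
Sum of squared deviations: (+0.14002)² + (−0.05578)² + (−0.21428)² + (−0.16858)² + (−0.05028)² + (+0.08362)² + (+0.04552)² + (−0.12888)² + (+0.15992)² + (+0.18872)² = 0.18644
Variance = 0.18644 / 9 = 0.02072
SE* = √0.02072

SE* = 0.1439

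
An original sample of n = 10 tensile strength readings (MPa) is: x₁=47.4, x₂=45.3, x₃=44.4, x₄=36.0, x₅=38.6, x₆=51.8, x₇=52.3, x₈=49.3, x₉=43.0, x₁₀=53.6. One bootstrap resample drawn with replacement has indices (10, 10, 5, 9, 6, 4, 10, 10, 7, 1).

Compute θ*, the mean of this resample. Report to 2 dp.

θ* = 48.35

Resample values: 53.6, 53.6, 38.6, 43.0, 51.8, 36.0, 53.6, 53.6, 52.3, 47.4.
Mean = (53.6 + 53.6 + 38.6 + 43.0 + 51.8 + 36.0 + 53.6 + 53.6 + 52.3 + 47.4) / 10 = 483.50 / 10 = 48.35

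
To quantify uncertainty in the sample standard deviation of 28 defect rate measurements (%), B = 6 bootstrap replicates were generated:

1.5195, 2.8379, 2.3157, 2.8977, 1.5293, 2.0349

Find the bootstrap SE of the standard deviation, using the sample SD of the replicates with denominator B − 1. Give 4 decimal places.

Bootstrap SE is the standard deviation of the 6 replicate standard deviations.
Mean of replicates: (1.5195 + 2.8379 + 2.3157 + 2.8977 + 1.5293 + 2.0349) / 6 = 13.13500 / 6 = 2.18917
Sum of squared deviations: (−0.66967)² + (+0.64873)² + (+0.12653)² + (+0.70853)² + (−0.65987)² + (−0.15427)² = 1.84656
Variance = 1.84656 / 5 = 0.36931
SE* = √0.36931

SE* = 0.6077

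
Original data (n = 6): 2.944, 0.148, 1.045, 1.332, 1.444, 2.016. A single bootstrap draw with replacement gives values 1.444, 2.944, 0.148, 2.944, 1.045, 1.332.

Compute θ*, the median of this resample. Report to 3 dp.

Sorted: 0.148, 1.045, 1.332, 1.444, 2.944, 2.944
Median = average of the two middle values = 1.388

θ* = 1.388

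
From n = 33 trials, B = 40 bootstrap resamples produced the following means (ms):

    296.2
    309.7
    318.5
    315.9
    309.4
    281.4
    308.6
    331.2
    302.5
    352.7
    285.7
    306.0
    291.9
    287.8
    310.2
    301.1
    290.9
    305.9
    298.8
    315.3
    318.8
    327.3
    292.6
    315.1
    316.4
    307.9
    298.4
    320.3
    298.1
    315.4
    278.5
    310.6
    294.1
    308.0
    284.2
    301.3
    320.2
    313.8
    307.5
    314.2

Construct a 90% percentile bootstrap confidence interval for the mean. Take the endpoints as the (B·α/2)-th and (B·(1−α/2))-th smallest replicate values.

(281.4, 327.3)

Sorted replicates: 278.5, 281.4, 284.2, 285.7, 287.8, 290.9, 291.9, 292.6, 294.1, 296.2, 298.1, 298.4, 298.8, 301.1, 301.3, 302.5, 305.9, 306.0, 307.5, 307.9, 308.0, 308.6, 309.4, 309.7, 310.2, 310.6, 313.8, 314.2, 315.1, 315.3, 315.4, 315.9, 316.4, 318.5, 318.8, 320.2, 320.3, 327.3, 331.2, 352.7
α = 0.10; lower rank = 40 × 0.050 = 2; upper rank = 40 × 0.950 = 38.
The 2nd smallest replicate is 281.4; the 38th is 327.3.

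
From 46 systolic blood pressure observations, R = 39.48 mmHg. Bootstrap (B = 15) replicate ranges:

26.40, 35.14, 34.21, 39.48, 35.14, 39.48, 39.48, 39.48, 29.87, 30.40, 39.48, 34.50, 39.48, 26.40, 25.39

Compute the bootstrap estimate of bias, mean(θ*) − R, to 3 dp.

bias = −5.191

mean(θ*) = (26.40 + 35.14 + 34.21 + 39.48 + 35.14 + 39.48 + 39.48 + 39.48 + 29.87 + 30.40 + 39.48 + 34.50 + 39.48 + 26.40 + 25.39) / 15 = 34.2887
bias = 34.2887 − 39.48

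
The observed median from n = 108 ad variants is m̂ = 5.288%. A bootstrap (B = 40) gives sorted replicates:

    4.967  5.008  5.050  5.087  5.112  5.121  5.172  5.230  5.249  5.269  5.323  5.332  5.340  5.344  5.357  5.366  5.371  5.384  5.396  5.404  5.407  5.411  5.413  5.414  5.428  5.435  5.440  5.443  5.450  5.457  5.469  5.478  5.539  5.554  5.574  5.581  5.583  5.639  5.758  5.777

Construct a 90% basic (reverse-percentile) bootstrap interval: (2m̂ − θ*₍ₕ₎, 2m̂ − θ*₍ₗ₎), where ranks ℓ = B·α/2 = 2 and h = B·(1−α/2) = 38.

Percentile endpoints at ranks 2 and 38: θ*₍2₎ = 5.008, θ*₍38₎ = 5.639.
Basic interval reflects these around m̂:
  lower = 2 × 5.288 − 5.639 = 4.937
  upper = 2 × 5.288 − 5.008 = 5.568

(4.937, 5.568)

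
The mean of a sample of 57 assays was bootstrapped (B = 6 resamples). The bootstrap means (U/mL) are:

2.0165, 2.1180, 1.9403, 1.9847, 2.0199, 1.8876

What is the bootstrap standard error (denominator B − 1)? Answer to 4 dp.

Bootstrap SE is the standard deviation of the 6 replicate means.
Mean of replicates: (2.0165 + 2.1180 + 1.9403 + 1.9847 + 2.0199 + 1.8876) / 6 = 11.96700 / 6 = 1.99450
Sum of squared deviations: (+0.02200)² + (+0.12350)² + (−0.05420)² + (−0.00980)² + (+0.02540)² + (−0.10690)² = 0.03084
Variance = 0.03084 / 5 = 0.00617
SE* = √0.00617

SE* = 0.0785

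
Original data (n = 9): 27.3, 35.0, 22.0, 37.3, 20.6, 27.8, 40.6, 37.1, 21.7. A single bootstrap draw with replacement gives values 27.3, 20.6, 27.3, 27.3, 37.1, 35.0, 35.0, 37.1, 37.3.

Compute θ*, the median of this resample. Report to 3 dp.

θ* = 35.000

Sorted: 20.6, 27.3, 27.3, 27.3, 35.0, 35.0, 37.1, 37.1, 37.3
Median = middle value = 35.000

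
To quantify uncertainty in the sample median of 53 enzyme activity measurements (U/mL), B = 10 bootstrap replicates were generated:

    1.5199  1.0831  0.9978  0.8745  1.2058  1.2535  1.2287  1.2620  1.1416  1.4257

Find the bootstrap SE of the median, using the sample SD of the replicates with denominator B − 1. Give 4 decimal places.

SE* = 0.1900

Bootstrap SE is the standard deviation of the 10 replicate medians.
Mean of replicates: (1.5199 + 1.0831 + 0.9978 + 0.8745 + 1.2058 + 1.2535 + 1.2287 + 1.2620 + 1.1416 + 1.4257) / 10 = 11.992600 / 10 = 1.199260
Sum of squared deviations: (+0.320640)² + (−0.116160)² + (−0.201460)² + (−0.324760)² + (+0.006540)² + (+0.054240)² + (+0.029440)² + (+0.062740)² + (−0.057660)² + (+0.226440)² = 0.324746
Variance = 0.324746 / 9 = 0.036083
SE* = √0.036083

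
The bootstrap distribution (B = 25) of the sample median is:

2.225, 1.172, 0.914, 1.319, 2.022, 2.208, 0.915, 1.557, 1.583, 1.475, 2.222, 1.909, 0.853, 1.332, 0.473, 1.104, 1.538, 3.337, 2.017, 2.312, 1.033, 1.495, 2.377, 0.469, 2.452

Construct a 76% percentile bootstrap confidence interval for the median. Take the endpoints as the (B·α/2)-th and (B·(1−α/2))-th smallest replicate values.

Sorted replicates: 0.469, 0.473, 0.853, 0.914, 0.915, 1.033, 1.104, 1.172, 1.319, 1.332, 1.475, 1.495, 1.538, 1.557, 1.583, 1.909, 2.017, 2.022, 2.208, 2.222, 2.225, 2.312, 2.377, 2.452, 3.337
α = 0.24; lower rank = 25 × 0.120 = 3; upper rank = 25 × 0.880 = 22.
The 3rd smallest replicate is 0.853; the 22nd is 2.312.

(0.853, 2.312)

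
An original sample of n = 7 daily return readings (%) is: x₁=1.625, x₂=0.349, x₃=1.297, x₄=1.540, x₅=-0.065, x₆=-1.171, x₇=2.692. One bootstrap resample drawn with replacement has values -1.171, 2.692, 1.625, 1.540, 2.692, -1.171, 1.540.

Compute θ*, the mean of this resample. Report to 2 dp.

Mean = ((-1.171) + 2.692 + 1.625 + 1.540 + 2.692 + (-1.171) + 1.540) / 7 = 7.7470 / 7 = 1.11

θ* = 1.11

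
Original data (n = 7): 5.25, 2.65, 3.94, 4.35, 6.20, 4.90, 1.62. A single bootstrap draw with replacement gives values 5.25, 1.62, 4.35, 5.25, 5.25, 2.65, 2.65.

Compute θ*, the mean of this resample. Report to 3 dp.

Mean = (5.25 + 1.62 + 4.35 + 5.25 + 5.25 + 2.65 + 2.65) / 7 = 27.020 / 7 = 3.860

θ* = 3.860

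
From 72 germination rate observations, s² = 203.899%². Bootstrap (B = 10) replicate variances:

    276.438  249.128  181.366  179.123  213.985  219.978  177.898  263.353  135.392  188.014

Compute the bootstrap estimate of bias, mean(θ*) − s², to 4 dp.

mean(θ*) = (276.438 + 249.128 + 181.366 + 179.123 + 213.985 + 219.978 + 177.898 + 263.353 + 135.392 + 188.014) / 10 = 208.46750
bias = 208.46750 − 203.899

bias = +4.5685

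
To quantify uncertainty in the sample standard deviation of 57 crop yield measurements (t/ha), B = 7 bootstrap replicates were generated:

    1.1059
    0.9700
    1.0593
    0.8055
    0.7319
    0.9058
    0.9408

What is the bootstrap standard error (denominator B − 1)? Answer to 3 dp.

SE* = 0.132

Bootstrap SE is the standard deviation of the 7 replicate standard deviations.
Mean of replicates: (1.1059 + 0.9700 + 1.0593 + 0.8055 + 0.7319 + 0.9058 + 0.9408) / 7 = 6.51920 / 7 = 0.93131
Sum of squared deviations: (+0.17459)² + (+0.03869)² + (+0.12799)² + (−0.12581)² + (−0.19941)² + (−0.02551)² + (+0.00949)² = 0.10469
Variance = 0.10469 / 6 = 0.01745
SE* = √0.01745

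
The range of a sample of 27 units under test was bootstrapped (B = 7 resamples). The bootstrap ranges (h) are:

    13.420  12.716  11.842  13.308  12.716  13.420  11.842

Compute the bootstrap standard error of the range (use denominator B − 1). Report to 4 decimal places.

Bootstrap SE is the standard deviation of the 7 replicate ranges.
Mean of replicates: (13.420 + 12.716 + 11.842 + 13.308 + 12.716 + 13.420 + 11.842) / 7 = 89.26400 / 7 = 12.75200
Sum of squared deviations: (+0.66800)² + (−0.03600)² + (−0.91000)² + (+0.55600)² + (−0.03600)² + (+0.66800)² + (−0.91000)² = 2.86038
Variance = 2.86038 / 6 = 0.47673
SE* = √0.47673

SE* = 0.6905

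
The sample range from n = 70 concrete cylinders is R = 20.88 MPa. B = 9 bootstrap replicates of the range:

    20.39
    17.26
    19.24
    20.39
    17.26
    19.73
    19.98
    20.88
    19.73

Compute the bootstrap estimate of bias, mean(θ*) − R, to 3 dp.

bias = −1.451

mean(θ*) = (20.39 + 17.26 + 19.24 + 20.39 + 17.26 + 19.73 + 19.98 + 20.88 + 19.73) / 9 = 19.4289
bias = 19.4289 − 20.88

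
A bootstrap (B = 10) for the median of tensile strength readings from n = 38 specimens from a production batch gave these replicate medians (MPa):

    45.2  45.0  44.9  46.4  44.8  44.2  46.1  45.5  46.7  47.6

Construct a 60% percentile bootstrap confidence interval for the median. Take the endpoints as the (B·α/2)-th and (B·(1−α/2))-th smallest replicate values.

(44.8, 46.4)

Sorted replicates: 44.2, 44.8, 44.9, 45.0, 45.2, 45.5, 46.1, 46.4, 46.7, 47.6
α = 0.40; lower rank = 10 × 0.200 = 2; upper rank = 10 × 0.800 = 8.
The 2nd smallest replicate is 44.8; the 8th is 46.4.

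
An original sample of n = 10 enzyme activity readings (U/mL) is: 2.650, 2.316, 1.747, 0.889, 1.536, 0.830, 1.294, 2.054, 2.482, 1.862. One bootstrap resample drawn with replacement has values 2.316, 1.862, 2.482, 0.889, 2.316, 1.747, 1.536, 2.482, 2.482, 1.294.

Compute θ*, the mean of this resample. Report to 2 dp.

θ* = 1.94

Mean = (2.316 + 1.862 + 2.482 + 0.889 + 2.316 + 1.747 + 1.536 + 2.482 + 2.482 + 1.294) / 10 = 19.4060 / 10 = 1.94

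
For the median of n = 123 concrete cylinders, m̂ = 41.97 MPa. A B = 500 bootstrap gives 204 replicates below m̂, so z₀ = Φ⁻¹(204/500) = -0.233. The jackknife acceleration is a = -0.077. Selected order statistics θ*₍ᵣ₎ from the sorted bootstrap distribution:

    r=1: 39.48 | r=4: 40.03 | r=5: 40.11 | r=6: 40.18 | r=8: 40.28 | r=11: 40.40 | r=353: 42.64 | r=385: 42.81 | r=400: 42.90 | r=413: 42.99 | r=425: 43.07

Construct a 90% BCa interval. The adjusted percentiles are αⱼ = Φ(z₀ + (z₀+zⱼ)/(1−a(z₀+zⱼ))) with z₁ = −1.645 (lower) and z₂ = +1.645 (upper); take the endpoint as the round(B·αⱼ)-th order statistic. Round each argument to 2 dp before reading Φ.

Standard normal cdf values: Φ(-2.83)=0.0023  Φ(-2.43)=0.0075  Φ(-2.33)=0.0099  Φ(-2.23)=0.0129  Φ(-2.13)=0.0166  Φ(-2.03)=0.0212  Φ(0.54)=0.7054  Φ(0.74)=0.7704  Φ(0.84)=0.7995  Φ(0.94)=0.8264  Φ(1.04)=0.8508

Lower: z₀ + z₁ = -0.233 + (-1.645) = -1.878; 1 − a(z₀+z₁) = 1 − (-0.077)(-1.878) = 0.8554; argument = -0.233 + (-1.878)/0.8554 = -2.4285 → -2.43.
α₁ = Φ(-2.43) = 0.0075; rank = round(500 × 0.0075) = 4; θ*₍4₎ = 40.03.
Upper: z₀ + z₂ = 1.412; 1 − a(z₀+z₂) = 1.1087; argument = 1.0405 → 1.04; α₂ = 0.8508; rank = 425; θ*₍425₎ = 43.07.

(40.03, 43.07)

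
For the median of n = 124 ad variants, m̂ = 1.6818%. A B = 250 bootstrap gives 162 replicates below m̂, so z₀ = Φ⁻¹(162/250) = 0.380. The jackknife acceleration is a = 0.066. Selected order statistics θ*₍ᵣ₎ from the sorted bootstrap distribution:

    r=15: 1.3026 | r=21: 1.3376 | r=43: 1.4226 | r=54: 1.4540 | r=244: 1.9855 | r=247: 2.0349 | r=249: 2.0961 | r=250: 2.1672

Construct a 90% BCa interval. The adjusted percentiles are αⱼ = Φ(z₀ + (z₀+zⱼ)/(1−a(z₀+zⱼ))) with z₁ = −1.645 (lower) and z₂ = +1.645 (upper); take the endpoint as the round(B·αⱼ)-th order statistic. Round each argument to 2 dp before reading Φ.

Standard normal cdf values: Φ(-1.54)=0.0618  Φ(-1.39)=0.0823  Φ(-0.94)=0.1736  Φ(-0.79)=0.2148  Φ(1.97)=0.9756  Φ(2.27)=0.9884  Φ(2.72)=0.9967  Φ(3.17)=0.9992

(1.4540, 2.0961)

Lower: z₀ + z₁ = 0.380 + (-1.645) = -1.265; 1 − a(z₀+z₁) = 1 − (0.066)(-1.265) = 1.0835; argument = 0.380 + (-1.265)/1.0835 = -0.7875 → -0.79.
α₁ = Φ(-0.79) = 0.2148; rank = round(250 × 0.2148) = 54; θ*₍54₎ = 1.4540.
Upper: z₀ + z₂ = 2.025; 1 − a(z₀+z₂) = 0.8663; argument = 2.7174 → 2.72; α₂ = 0.9967; rank = 249; θ*₍249₎ = 2.0961.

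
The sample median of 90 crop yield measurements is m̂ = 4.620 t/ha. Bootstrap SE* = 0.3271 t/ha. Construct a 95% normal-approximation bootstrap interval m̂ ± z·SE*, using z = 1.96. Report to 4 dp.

Margin = 1.96 × 0.3271 = 0.64112
Interval: 4.620 ± 0.64112

(3.9789, 5.2611)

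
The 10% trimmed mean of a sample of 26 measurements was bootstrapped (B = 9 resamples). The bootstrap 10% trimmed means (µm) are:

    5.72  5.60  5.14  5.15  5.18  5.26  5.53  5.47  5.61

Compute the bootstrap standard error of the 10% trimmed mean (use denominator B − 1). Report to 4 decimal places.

Bootstrap SE is the standard deviation of the 9 replicate 10% trimmed means.
Mean of replicates: (5.72 + 5.60 + 5.14 + 5.15 + 5.18 + 5.26 + 5.53 + 5.47 + 5.61) / 9 = 48.66000 / 9 = 5.40667
Sum of squared deviations: (+0.31333)² + (+0.19333)² + (−0.26667)² + (−0.25667)² + (−0.22667)² + (−0.14667)² + (+0.12333)² + (+0.06333)² + (+0.20333)² = 0.40600
Variance = 0.40600 / 8 = 0.05075
SE* = √0.05075

SE* = 0.2253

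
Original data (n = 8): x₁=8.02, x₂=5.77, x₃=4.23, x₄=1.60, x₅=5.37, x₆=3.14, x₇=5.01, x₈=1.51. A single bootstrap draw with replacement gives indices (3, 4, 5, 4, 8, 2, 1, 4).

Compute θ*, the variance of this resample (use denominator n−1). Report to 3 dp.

θ* = 6.292

Resample values: 4.23, 1.60, 5.37, 1.60, 1.51, 5.77, 8.02, 1.60.
Mean = 3.7125; sum of squared deviations = 44.0419
s² = 44.0419 / 7 = 6.2917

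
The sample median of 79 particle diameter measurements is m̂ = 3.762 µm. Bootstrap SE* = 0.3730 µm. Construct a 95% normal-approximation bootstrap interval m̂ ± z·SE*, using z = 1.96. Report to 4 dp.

(3.0309, 4.4931)

Margin = 1.96 × 0.3730 = 0.73108
Interval: 3.762 ± 0.73108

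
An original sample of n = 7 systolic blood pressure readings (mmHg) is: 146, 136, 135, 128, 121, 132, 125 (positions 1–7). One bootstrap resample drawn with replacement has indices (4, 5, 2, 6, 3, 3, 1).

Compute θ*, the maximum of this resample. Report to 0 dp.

Resample values: 128, 121, 136, 132, 135, 135, 146.
Maximum = 146

θ* = 146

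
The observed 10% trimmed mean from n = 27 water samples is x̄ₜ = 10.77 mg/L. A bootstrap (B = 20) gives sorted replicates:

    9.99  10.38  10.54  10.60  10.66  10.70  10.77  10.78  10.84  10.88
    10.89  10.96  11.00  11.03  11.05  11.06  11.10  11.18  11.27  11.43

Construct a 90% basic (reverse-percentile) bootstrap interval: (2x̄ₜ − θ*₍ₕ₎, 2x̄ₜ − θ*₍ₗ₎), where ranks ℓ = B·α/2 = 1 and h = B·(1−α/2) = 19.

Percentile endpoints at ranks 1 and 19: θ*₍1₎ = 9.99, θ*₍19₎ = 11.27.
Basic interval reflects these around x̄ₜ:
  lower = 2 × 10.77 − 11.27 = 10.27
  upper = 2 × 10.77 − 9.99 = 11.55

(10.27, 11.55)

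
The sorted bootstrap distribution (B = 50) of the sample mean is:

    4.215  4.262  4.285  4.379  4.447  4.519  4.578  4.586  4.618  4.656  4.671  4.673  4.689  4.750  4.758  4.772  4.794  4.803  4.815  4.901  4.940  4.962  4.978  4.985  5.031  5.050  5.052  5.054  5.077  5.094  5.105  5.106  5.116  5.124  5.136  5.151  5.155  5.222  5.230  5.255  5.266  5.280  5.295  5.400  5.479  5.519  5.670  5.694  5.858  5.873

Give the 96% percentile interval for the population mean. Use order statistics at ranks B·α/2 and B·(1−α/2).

(4.215, 5.858)

α = 0.04; lower rank = 50 × 0.020 = 1; upper rank = 50 × 0.980 = 49.
The 1st smallest replicate is 4.215; the 49th is 5.858.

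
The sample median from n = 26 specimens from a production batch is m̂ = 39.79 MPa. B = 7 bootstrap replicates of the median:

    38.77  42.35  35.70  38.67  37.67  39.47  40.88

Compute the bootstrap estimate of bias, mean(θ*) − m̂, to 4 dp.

bias = −0.7171

mean(θ*) = (38.77 + 42.35 + 35.70 + 38.67 + 37.67 + 39.47 + 40.88) / 7 = 39.07286
bias = 39.07286 − 39.79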